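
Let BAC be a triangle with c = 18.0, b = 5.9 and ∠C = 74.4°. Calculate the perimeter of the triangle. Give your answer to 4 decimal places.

Law of sines: sin B = b·sin C/c ≈ 0.31570.
Since c ≥ b, only the acute value applies: ∠B ≈ 18.40°.
Then ∠A = 180° − ∠C − ∠B ≈ 87.20°.
Law of sines gives a = c·sin A/sin C ≈ 18.666.
Semiperimeter s = (5.9+18.666+18)/2 = 21.283.
Perimeter = 5.9 + 18.666 + 18 = 42.566.

perimeter ≈ 42.5661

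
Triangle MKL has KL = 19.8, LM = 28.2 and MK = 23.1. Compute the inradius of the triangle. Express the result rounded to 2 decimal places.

Semiperimeter s = (19.8 + 28.2 + 23.1)/2 = 35.55.
Heron's formula: area = √(35.55·15.75·7.35·12.45) ≈ 226.35.
Inradius = area/s = 226.35/35.55 ≈ 6.3672.

r ≈ 6.37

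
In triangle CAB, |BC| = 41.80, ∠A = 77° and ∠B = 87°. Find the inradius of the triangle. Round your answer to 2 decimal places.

5.12

The third angle is ∠C = 180° − ∠A − ∠B = 16.00°.
Law of sines: |AB| = |BC|·sin C/sin A ≈ 11.825.
Law of sines: |CA| = |BC|·sin B/sin A ≈ 42.841.
Area = ½·|BC|·|AB|·sin B ≈ 246.8.
Semiperimeter s = (11.825+41.8+42.841)/2 = 48.233.
Inradius = area/s = 246.8/48.233 ≈ 5.1168.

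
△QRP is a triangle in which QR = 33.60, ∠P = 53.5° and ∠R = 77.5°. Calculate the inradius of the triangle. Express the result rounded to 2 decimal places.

The third angle is ∠Q = 180° − ∠R − ∠P = 49.00°.
Law of sines: RP = QR·sin Q/sin P ≈ 31.546.
Law of sines: PQ = QR·sin R/sin P ≈ 40.808.
Area = ½·QR·RP·sin R ≈ 517.41.
Semiperimeter s = (31.546+40.808+33.6)/2 = 52.977.
Inradius = area/s = 517.41/52.977 ≈ 9.7667.

r ≈ 9.77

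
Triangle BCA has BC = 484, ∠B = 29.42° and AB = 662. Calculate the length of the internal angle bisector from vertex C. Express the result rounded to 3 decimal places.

t_C ≈ 239.868

By the law of cosines, CA² = AB² + BC² − 2·AB·BC·cos B = 1.1432e+05, so CA ≈ 338.12.
Law of cosines again: cos C = (BC² + CA² − AB²)/(2·BC·CA) ≈ -0.27396, so ∠C ≈ 105.90°.
The bisector from C has length 2·BC·CA·cos(∠C/2)/(BC+CA) ≈ 239.87.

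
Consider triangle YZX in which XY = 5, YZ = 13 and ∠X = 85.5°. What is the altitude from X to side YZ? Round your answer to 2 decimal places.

Law of sines: sin Z = XY·sin X/YZ ≈ 0.38343.
Since YZ ≥ XY, only the acute value applies: ∠Z ≈ 22.55°.
Then ∠Y = 180° − ∠X − ∠Z ≈ 71.95°.
Law of sines gives ZX = YZ·sin Y/sin X ≈ 12.399.
Area = ½·YZ·XY·sin Y ≈ 30.901.
The altitude from X has length 2·area/YZ ≈ 4.754.

h_X ≈ 4.75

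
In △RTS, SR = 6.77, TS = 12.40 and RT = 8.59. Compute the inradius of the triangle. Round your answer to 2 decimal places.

r ≈ 2.00

Semiperimeter s = (12.4 + 6.77 + 8.59)/2 = 13.88.
Heron's formula: area = √(13.88·1.48·7.11·5.29) ≈ 27.796.
Inradius = area/s = 27.796/13.88 ≈ 2.0026.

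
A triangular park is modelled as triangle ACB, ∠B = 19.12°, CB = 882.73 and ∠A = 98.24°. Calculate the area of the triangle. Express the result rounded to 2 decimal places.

The third angle is ∠C = 180° − ∠B − ∠A = 62.64°.
Law of sines: BA = CB·sin C/sin A ≈ 792.16.
Law of sines: AC = CB·sin B/sin A ≈ 292.15.
Area = ½·CB·BA·sin B ≈ 1.1452e+05.

114521.45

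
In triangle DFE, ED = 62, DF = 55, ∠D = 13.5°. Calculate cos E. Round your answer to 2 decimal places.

By the law of cosines, FE² = ED² + DF² − 2·ED·DF·cos D = 237.44, so FE ≈ 15.409.
Law of cosines again: cos E = (FE² + ED² − DF²)/(2·FE·ED) ≈ 0.55290, so ∠E ≈ 56.43°.

cos E ≈ 0.55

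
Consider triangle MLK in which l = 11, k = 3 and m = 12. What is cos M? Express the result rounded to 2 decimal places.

cos M ≈ -0.21

By the law of cosines, cos M = (l² + k² − m²) / (2·l·k) ≈ -0.21212, so ∠M ≈ 102.25°.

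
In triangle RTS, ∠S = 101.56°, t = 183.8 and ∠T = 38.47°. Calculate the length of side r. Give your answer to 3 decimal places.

The third angle is ∠R = 180° − ∠T − ∠S = 39.97°.
Law of sines: r = t·sin R/sin T ≈ 189.79.

189.792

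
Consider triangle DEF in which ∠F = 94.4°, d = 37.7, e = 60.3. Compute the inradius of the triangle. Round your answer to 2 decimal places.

By the law of cosines, f² = d² + e² − 2·d·e·cos F = 5406.2, so f ≈ 73.527.
Area = ½·d·e·sin F ≈ 1133.3.
Semiperimeter s = (37.7+60.3+73.527)/2 = 85.763.
Inradius = area/s = 1133.3/85.763 ≈ 13.214.

r ≈ 13.21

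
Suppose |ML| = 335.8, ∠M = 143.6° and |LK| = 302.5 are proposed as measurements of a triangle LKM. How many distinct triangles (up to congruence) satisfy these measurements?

|ML|·sin M = 335.8·sin(143.6°) ≈ 199.3.
Since ∠M is not acute, a triangle exists only if |LK| > |ML|; here |LK| ≤ |ML|, so there is no triangle.

0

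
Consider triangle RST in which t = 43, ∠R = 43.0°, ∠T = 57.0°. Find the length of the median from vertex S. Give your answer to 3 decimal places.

29.975

The third angle is ∠S = 180° − ∠T − ∠R = 80.00°.
Law of sines: r = t·sin R/sin T ≈ 34.967.
Law of sines: s = t·sin S/sin T ≈ 50.493.
Median from S: ½√(2·t² + 2·r² − s²) ≈ 29.975.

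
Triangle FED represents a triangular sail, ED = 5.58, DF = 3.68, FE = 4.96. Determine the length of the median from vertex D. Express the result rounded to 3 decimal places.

m_D ≈ 4.024

Median from D: ½√(2·ED² + 2·DF² − FE²) ≈ 4.0236.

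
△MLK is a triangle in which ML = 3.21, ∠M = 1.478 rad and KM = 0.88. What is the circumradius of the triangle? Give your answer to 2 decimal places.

R ≈ 1.63

By the law of cosines, LK² = KM² + ML² − 2·KM·ML·cos M = 10.555, so LK ≈ 3.2488.
Area = ½·KM·ML·sin M ≈ 1.4063.
Circumradius = LK/(2 sin M) ≈ 1.6314.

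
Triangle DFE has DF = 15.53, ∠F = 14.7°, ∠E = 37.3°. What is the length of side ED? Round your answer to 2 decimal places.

6.50

The third angle is ∠D = 180° − ∠F − ∠E = 128.00°.
Law of sines: ED = DF·sin F/sin E ≈ 6.5032.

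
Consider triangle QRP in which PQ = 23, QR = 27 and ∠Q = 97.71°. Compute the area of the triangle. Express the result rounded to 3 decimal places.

area ≈ 307.693

Area = ½·PQ·QR·sin Q ≈ 307.69.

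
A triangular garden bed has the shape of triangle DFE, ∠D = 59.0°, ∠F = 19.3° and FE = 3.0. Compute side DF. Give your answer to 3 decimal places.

The third angle is ∠E = 180° − ∠D − ∠F = 101.70°.
Law of sines: DF = FE·sin E/sin D ≈ 3.4272.

3.427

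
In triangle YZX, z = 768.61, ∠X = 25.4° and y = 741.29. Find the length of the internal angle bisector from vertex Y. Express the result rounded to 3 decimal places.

By the law of cosines, x² = y² + z² − 2·y·z·cos X = 1.109e+05, so x ≈ 333.01.
Law of cosines again: cos Y = (z² + x² − y²)/(2·z·x) ≈ 0.29721, so ∠Y ≈ 72.71°.
The bisector from Y has length 2·z·x·cos(∠Y/2)/(z+x) ≈ 374.25.

374.245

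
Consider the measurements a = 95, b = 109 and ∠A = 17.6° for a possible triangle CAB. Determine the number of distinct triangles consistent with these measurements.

b·sin A = 109·sin(17.6°) ≈ 32.96.
Since b sin A < a < b (32.96 < 95 < 109), two triangles exist.

2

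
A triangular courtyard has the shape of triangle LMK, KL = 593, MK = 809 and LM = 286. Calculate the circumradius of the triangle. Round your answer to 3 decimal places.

By the law of cosines, cos L = (KL² + LM² − MK²) / (2·KL·LM) ≈ -0.65165, so ∠L ≈ 130.67°.
Circumradius = MK/(2 sin L) ≈ 533.27.

R ≈ 533.274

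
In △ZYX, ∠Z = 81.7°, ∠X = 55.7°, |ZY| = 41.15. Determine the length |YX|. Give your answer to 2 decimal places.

The third angle is ∠Y = 180° − ∠X − ∠Z = 42.60°.
Law of sines: |YX| = |ZY|·sin Z/sin X ≈ 49.291.

49.29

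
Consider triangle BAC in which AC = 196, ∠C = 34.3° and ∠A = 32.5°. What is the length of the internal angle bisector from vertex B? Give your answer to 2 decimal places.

The third angle is ∠B = 180° − ∠A − ∠C = 113.20°.
Law of sines: CB = AC·sin A/sin B ≈ 114.58.
Law of sines: BA = AC·sin C/sin B ≈ 120.17.
The bisector from B has length 2·CB·BA·cos(∠B/2)/(CB+BA) ≈ 64.574.

64.57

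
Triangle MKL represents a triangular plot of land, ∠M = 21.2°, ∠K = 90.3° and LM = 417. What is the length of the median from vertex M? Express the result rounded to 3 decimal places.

The third angle is ∠L = 180° − ∠M − ∠K = 68.50°.
Law of sines: KL = LM·sin M/sin K ≈ 150.8.
Law of sines: MK = LM·sin L/sin K ≈ 387.99.
Median from M: ½√(2·LM² + 2·MK² − KL²) ≈ 395.64.

395.635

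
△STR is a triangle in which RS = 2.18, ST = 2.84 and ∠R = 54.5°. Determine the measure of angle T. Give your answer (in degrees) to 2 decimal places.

Law of sines: sin T = RS·sin R/ST ≈ 0.62492.
Since ST ≥ RS, only the acute value applies: ∠T ≈ 38.68°.
Then ∠S = 180° − ∠R − ∠T ≈ 86.82°.

∠T ≈ 38.68°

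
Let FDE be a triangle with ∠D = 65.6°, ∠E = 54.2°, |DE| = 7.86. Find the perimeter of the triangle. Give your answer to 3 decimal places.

perimeter ≈ 23.455

The third angle is ∠F = 180° − ∠D − ∠E = 60.20°.
Law of sines: |EF| = |DE|·sin D/sin F ≈ 8.2487.
Law of sines: |FD| = |DE|·sin E/sin F ≈ 7.3464.
Semiperimeter s = (7.86+8.2487+7.3464)/2 = 11.728.
Perimeter = 7.86 + 8.2487 + 7.3464 = 23.455.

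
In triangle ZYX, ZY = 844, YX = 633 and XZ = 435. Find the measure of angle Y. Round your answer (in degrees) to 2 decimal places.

∠Y ≈ 30.17°

By the law of cosines, cos Y = (ZY² + YX² − XZ²) / (2·ZY·YX) ≈ 0.86457, so ∠Y ≈ 30.17°.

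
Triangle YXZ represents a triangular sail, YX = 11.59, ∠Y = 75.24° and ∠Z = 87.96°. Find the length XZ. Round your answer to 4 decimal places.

The third angle is ∠X = 180° − ∠Z − ∠Y = 16.80°.
Law of sines: XZ = YX·sin Y/sin Z ≈ 11.215.

11.2147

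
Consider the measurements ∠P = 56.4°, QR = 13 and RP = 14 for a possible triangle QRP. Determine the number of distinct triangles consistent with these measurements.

2

RP·sin P = 14·sin(56.4°) ≈ 11.66.
Since RP sin P < QR < RP (11.66 < 13 < 14), two triangles exist.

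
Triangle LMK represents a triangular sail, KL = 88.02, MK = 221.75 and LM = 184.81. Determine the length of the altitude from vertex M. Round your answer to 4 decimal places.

Semiperimeter s = (221.75 + 88.02 + 184.81)/2 = 247.29.
Heron's formula: area = √(247.29·25.54·159.27·62.48) ≈ 7927.8.
The altitude from M has length 2·area/KL ≈ 180.14.

180.1357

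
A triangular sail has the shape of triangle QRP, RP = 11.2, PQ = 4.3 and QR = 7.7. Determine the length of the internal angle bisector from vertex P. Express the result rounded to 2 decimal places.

t_P ≈ 6.02

By the law of cosines, cos P = (RP² + PQ² − QR²) / (2·RP·PQ) ≈ 0.87874, so ∠P ≈ 28.51°.
The bisector from P has length 2·RP·PQ·cos(∠P/2)/(RP+PQ) ≈ 6.0229.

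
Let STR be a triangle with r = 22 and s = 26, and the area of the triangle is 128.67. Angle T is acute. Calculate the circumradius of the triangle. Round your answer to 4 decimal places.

13.0705

From area = ½·r·s·sin T, we get sin T = 2·area/(r·s) ≈ 0.44990.
Taking the acute solution, ∠T ≈ 26.74°.
Law of cosines then gives t ≈ 11.761.
Circumradius = t/(2 sin T) ≈ 13.071.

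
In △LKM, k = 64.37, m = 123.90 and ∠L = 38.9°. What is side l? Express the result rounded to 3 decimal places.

84.149

By the law of cosines, l² = k² + m² − 2·k·m·cos L = 7081, so l ≈ 84.149.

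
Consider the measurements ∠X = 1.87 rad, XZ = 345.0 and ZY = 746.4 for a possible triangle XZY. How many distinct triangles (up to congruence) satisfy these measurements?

1

XZ·sin X = 345.0·sin(1.87 rad) ≈ 329.7.
Since ∠X is not acute, a triangle exists only if ZY > XZ; here ZY > XZ, so there is exactly one triangle.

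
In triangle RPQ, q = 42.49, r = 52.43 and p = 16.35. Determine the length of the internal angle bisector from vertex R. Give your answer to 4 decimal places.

11.9632

By the law of cosines, cos R = (p² + q² − r²) / (2·p·q) ≈ -0.48666, so ∠R ≈ 119.12°.
The bisector from R has length 2·p·q·cos(∠R/2)/(p+q) ≈ 11.963.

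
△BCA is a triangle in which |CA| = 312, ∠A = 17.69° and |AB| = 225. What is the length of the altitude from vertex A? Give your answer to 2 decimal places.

By the law of cosines, |BC|² = |CA|² + |AB|² − 2·|CA|·|AB|·cos A = 14208, so |BC| ≈ 119.2.
Area = ½·|CA|·|AB|·sin A ≈ 10666.
The altitude from A has length 2·area/|BC| ≈ 178.96.

h_A ≈ 178.96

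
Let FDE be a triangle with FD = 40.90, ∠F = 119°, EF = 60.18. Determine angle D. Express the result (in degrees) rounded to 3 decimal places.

By the law of cosines, DE² = EF² + FD² − 2·EF·FD·cos F = 7681, so DE ≈ 87.641.
Law of cosines again: cos D = (FD² + DE² − EF²)/(2·FD·DE) ≈ 0.79957, so ∠D ≈ 36.91°.

36.911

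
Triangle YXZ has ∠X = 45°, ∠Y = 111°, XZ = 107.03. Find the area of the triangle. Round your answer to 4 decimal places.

The third angle is ∠Z = 180° − ∠Y − ∠X = 24.00°.
Law of sines: ZY = XZ·sin X/sin Y ≈ 81.066.
Law of sines: YX = XZ·sin Z/sin Y ≈ 46.63.
Area = ½·XZ·ZY·sin Z ≈ 1764.5.

area ≈ 1764.5242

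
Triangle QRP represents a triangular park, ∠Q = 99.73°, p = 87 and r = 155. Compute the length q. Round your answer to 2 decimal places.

By the law of cosines, q² = r² + p² − 2·r·p·cos Q = 36152, so q ≈ 190.14.

190.14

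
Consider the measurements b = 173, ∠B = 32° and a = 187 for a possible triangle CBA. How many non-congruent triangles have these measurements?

2

a·sin B = 187·sin(32°) ≈ 99.09.
Since a sin B < b < a (99.09 < 173 < 187), two triangles exist.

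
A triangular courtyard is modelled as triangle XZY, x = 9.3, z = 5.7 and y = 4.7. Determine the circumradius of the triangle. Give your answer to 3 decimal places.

5.789

By the law of cosines, cos X = (z² + y² − x²) / (2·z·y) ≈ -0.59556, so ∠X ≈ 2.209 rad.
Circumradius = x/(2 sin X) ≈ 5.7885.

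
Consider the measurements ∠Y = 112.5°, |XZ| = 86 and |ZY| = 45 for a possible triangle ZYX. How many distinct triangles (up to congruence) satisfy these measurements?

|ZY|·sin Y = 45·sin(112.5°) ≈ 41.57.
Since ∠Y is not acute, a triangle exists only if |XZ| > |ZY|; here |XZ| > |ZY|, so there is exactly one triangle.

1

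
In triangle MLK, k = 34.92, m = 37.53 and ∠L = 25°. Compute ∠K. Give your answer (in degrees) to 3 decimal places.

68.270

By the law of cosines, l² = k² + m² − 2·k·m·cos L = 252.39, so l ≈ 15.887.
Law of cosines again: cos K = (m² + l² − k²)/(2·m·l) ≈ 0.37023, so ∠K ≈ 68.27°.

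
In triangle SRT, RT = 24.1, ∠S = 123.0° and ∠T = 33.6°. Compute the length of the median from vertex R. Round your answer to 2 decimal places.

m_R ≈ 19.60

The third angle is ∠R = 180° − ∠T − ∠S = 23.40°.
Law of sines: TS = RT·sin R/sin S ≈ 11.412.
Law of sines: SR = RT·sin T/sin S ≈ 15.902.
Median from R: ½√(2·SR² + 2·RT² − TS²) ≈ 19.603.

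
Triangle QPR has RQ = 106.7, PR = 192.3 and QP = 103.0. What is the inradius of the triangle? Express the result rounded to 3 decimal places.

r ≈ 20.000

Semiperimeter s = (192.3 + 106.7 + 103)/2 = 201.
Heron's formula: area = √(201·8.7·94.3·98) ≈ 4020.
Inradius = area/s = 4020/201 ≈ 20.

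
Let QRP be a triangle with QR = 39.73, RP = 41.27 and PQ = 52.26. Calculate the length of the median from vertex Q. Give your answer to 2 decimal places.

m_Q ≈ 41.58

Median from Q: ½√(2·PQ² + 2·QR² − RP²) ≈ 41.581.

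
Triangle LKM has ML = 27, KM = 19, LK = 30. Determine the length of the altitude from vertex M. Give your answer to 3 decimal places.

16.804

Semiperimeter s = (19 + 27 + 30)/2 = 38.
Heron's formula: area = √(38·19·11·8) ≈ 252.06.
The altitude from M has length 2·area/LK ≈ 16.804.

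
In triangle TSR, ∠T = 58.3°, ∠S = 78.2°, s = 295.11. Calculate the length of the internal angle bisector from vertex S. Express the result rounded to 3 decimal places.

The third angle is ∠R = 180° − ∠T − ∠S = 43.50°.
Law of sines: t = s·sin T/sin S ≈ 256.5.
Law of sines: r = s·sin R/sin S ≈ 207.53.
The bisector from S has length 2·r·t·cos(∠S/2)/(r+t) ≈ 178.05.

t_S ≈ 178.048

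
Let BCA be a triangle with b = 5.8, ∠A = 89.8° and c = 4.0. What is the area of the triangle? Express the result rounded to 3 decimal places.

area ≈ 11.600

Area = ½·b·c·sin A ≈ 11.6.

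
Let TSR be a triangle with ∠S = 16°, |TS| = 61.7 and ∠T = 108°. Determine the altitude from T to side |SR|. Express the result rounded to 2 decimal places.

The third angle is ∠R = 180° − ∠T − ∠S = 56.00°.
Law of sines: |SR| = |TS|·sin T/sin R ≈ 70.781.
Law of sines: |RT| = |TS|·sin S/sin R ≈ 20.514.
Area = ½·|TS|·|SR|·sin S ≈ 601.88.
The altitude from T has length 2·area/|SR| ≈ 17.007.

h_T ≈ 17.01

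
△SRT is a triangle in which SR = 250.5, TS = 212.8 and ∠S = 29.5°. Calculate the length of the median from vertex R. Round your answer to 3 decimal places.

By the law of cosines, RT² = TS² + SR² − 2·TS·SR·cos S = 15243, so RT ≈ 123.46.
Median from R: ½√(2·SR² + 2·RT² − TS²) ≈ 166.36.

166.360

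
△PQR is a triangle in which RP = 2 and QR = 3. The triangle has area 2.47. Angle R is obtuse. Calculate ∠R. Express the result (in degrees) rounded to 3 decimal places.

124.580

From area = ½·QR·RP·sin R, we get sin R = 2·area/(QR·RP) ≈ 0.82333.
Taking the obtuse solution, ∠R ≈ 124.58°.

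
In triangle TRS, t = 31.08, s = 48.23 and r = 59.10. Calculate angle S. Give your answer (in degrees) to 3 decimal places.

∠S ≈ 54.513°

By the law of cosines, cos S = (t² + r² − s²) / (2·t·r) ≈ 0.58052, so ∠S ≈ 54.51°.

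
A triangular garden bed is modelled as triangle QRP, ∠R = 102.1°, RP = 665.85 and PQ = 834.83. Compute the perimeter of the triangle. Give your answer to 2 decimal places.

Law of sines: sin Q = RP·sin R/PQ ≈ 0.77987.
Since PQ ≥ RP, only the acute value applies: ∠Q ≈ 51.25°.
Then ∠P = 180° − ∠R − ∠Q ≈ 26.65°.
Law of sines gives QR = PQ·sin P/sin R ≈ 382.98.
Semiperimeter s = (665.85+834.83+382.98)/2 = 941.83.
Perimeter = 665.85 + 834.83 + 382.98 = 1883.7.

perimeter ≈ 1883.66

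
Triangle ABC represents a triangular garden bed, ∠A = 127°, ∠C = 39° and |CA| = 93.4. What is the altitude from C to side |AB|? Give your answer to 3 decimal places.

h_C ≈ 74.593

The third angle is ∠B = 180° − ∠C − ∠A = 14.00°.
Law of sines: |BC| = |CA|·sin A/sin B ≈ 308.33.
Law of sines: |AB| = |CA|·sin C/sin B ≈ 242.96.
Area = ½·|CA|·|BC|·sin C ≈ 9061.7.
The altitude from C has length 2·area/|AB| ≈ 74.593.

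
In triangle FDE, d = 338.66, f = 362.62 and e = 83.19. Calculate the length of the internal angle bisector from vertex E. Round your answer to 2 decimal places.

By the law of cosines, cos E = (f² + d² − e²) / (2·f·d) ≈ 0.97416, so ∠E ≈ 13.05°.
The bisector from E has length 2·f·d·cos(∠E/2)/(f+d) ≈ 347.96.

t_E ≈ 347.96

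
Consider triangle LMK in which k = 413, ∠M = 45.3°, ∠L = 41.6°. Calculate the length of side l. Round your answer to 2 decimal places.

The third angle is ∠K = 180° − ∠L − ∠M = 93.10°.
Law of sines: l = k·sin L/sin K ≈ 274.6.

274.60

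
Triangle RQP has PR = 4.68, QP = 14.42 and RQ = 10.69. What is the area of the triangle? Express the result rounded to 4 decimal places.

Semiperimeter s = (14.42 + 4.68 + 10.69)/2 = 14.895.
Heron's formula: area = √(14.895·0.475·10.215·4.205) ≈ 17.433.

area ≈ 17.4329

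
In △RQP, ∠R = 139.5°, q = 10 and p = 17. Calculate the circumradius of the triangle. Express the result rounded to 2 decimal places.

19.59

By the law of cosines, r² = q² + p² − 2·q·p·cos R = 647.54, so r ≈ 25.447.
Area = ½·q·p·sin R ≈ 55.203.
Circumradius = r/(2 sin R) ≈ 19.591.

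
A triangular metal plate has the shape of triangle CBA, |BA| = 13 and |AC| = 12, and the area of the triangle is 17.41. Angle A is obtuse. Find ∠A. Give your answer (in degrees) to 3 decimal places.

From area = ½·|BA|·|AC|·sin A, we get sin A = 2·area/(|BA|·|AC|) ≈ 0.22321.
Taking the obtuse solution, ∠A ≈ 167.10°.

∠A ≈ 167.103°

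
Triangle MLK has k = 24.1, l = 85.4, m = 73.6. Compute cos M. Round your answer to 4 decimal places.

By the law of cosines, cos M = (l² + k² − m²) / (2·l·k) ≈ 0.59690, so ∠M ≈ 53.35°.

0.5969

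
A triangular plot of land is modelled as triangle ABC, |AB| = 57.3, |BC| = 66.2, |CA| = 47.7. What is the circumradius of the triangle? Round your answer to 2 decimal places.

R ≈ 33.89

By the law of cosines, cos A = (|CA|² + |AB|² − |BC|²) / (2·|CA|·|AB|) ≈ 0.21516, so ∠A ≈ 77.58°.
Circumradius = |BC|/(2 sin A) ≈ 33.894.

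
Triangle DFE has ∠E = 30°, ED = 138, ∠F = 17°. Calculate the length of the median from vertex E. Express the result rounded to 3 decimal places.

234.903

The third angle is ∠D = 180° − ∠F − ∠E = 133.00°.
Law of sines: FE = ED·sin D/sin F ≈ 345.2.
Law of sines: DF = ED·sin E/sin F ≈ 236.
Median from E: ½√(2·FE² + 2·ED² − DF²) ≈ 234.9.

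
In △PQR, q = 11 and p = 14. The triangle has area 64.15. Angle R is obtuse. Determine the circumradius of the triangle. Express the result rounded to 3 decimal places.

13.249

From area = ½·p·q·sin R, we get sin R = 2·area/(p·q) ≈ 0.83312.
Taking the obtuse solution, ∠R ≈ 2.157 rad.
Law of cosines then gives r ≈ 22.076.
Circumradius = r/(2 sin R) ≈ 13.249.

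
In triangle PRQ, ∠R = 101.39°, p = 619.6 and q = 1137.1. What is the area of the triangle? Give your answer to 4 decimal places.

345335.7834

Area = ½·q·p·sin R ≈ 3.4534e+05.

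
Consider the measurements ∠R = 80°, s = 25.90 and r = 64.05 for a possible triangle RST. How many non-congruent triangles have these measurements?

s·sin R = 25.90·sin(80°) ≈ 25.51.
Since r ≥ s, exactly one triangle exists.

1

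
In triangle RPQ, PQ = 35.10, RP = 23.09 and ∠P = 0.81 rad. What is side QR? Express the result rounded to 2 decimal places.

25.45

By the law of cosines, QR² = RP² + PQ² − 2·RP·PQ·cos P = 647.54, so QR ≈ 25.447.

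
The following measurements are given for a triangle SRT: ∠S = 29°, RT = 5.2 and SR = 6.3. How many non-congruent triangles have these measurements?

SR·sin S = 6.3·sin(29°) ≈ 3.054.
Since SR sin S < RT < SR (3.054 < 5.2 < 6.3), two triangles exist.

2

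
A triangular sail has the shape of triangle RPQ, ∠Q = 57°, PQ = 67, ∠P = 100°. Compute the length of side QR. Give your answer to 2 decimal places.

168.87

The third angle is ∠R = 180° − ∠P − ∠Q = 23.00°.
Law of sines: QR = PQ·sin P/sin R ≈ 168.87.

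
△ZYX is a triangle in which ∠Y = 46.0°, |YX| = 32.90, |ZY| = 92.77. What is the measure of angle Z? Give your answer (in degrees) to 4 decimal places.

By the law of cosines, |XZ|² = |ZY|² + |YX|² − 2·|ZY|·|YX|·cos Y = 5448.3, so |XZ| ≈ 73.813.
Law of cosines again: cos Z = (|XZ|² + |ZY|² − |YX|²)/(2·|XZ|·|ZY|) ≈ 0.94721, so ∠Z ≈ 18.70°.

∠Z ≈ 18.7008°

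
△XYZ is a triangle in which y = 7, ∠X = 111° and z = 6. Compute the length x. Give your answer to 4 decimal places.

By the law of cosines, x² = y² + z² − 2·y·z·cos X = 115.1, so x ≈ 10.729.

10.7286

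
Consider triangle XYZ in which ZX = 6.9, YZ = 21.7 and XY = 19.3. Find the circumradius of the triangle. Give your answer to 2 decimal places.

11.05

By the law of cosines, cos X = (ZX² + XY² − YZ²) / (2·ZX·XY) ≈ -0.19070, so ∠X ≈ 100.99°.
Circumradius = YZ/(2 sin X) ≈ 11.053.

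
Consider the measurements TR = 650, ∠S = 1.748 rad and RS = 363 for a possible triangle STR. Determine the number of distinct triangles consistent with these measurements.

RS·sin S = 363·sin(1.748 rad) ≈ 357.3.
Since ∠S is not acute, a triangle exists only if TR > RS; here TR > RS, so there is exactly one triangle.

1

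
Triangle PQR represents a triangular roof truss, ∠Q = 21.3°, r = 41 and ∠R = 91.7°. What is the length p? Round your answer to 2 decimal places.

37.76

The third angle is ∠P = 180° − ∠Q − ∠R = 67.00°.
Law of sines: p = r·sin P/sin R ≈ 37.757.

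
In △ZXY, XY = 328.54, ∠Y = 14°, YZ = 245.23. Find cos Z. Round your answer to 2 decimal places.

By the law of cosines, ZX² = XY² + YZ² − 2·XY·YZ·cos Y = 11727, so ZX ≈ 108.29.
Law of cosines again: cos Z = (YZ² + ZX² − XY²)/(2·YZ·ZX) ≈ -0.67920, so ∠Z ≈ 132.78°.

cos Z ≈ -0.68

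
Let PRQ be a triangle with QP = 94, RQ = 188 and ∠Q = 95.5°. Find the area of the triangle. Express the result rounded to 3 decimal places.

Area = ½·RQ·QP·sin Q ≈ 8795.3.

8795.321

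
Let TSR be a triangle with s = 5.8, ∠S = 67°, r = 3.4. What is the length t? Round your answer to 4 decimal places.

6.2116

Law of sines: sin R = r·sin S/s ≈ 0.53961.
Since s ≥ r, only the acute value applies: ∠R ≈ 32.66°.
Then ∠T = 180° − ∠S − ∠R ≈ 80.34°.
Law of sines gives t = s·sin T/sin S ≈ 6.2116.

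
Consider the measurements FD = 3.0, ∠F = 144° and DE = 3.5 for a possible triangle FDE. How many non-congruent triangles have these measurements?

1

FD·sin F = 3.0·sin(144°) ≈ 1.763.
Since ∠F is not acute, a triangle exists only if DE > FD; here DE > FD, so there is exactly one triangle.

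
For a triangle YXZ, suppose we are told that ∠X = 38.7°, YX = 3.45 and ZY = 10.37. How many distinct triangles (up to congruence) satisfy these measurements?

1

YX·sin X = 3.45·sin(38.7°) ≈ 2.157.
Since ZY ≥ YX, exactly one triangle exists.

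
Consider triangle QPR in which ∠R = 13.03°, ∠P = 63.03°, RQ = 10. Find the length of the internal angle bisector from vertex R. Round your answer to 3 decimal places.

10.359

The third angle is ∠Q = 180° − ∠P − ∠R = 103.94°.
Law of sines: PR = RQ·sin Q/sin P ≈ 10.89.
Law of sines: QP = RQ·sin R/sin P ≈ 2.5297.
The bisector from R has length 2·PR·RQ·cos(∠R/2)/(PR+RQ) ≈ 10.359.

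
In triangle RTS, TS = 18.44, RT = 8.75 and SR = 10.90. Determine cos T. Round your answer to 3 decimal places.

By the law of cosines, cos T = (RT² + TS² − SR²) / (2·RT·TS) ≈ 0.92280, so ∠T ≈ 22.66°.

cos T ≈ 0.923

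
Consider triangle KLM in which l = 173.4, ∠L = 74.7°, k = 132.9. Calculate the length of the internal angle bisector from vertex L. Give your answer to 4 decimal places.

112.6746

Law of sines: sin K = k·sin L/l ≈ 0.73927.
Since l ≥ k, only the acute value applies: ∠K ≈ 47.67°.
Then ∠M = 180° − ∠L − ∠K ≈ 57.63°.
Law of sines gives m = l·sin M/sin L ≈ 151.84.
The bisector from L has length 2·m·k·cos(∠L/2)/(m+k) ≈ 112.67.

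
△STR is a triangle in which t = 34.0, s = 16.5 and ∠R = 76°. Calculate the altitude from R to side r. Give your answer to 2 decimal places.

By the law of cosines, r² = s² + t² − 2·s·t·cos R = 1156.8, so r ≈ 34.012.
Area = ½·s·t·sin R ≈ 272.17.
The altitude from R has length 2·area/r ≈ 16.004.

h_R ≈ 16.00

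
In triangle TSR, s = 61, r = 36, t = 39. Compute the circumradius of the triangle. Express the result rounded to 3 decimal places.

32.215

By the law of cosines, cos T = (s² + r² − t²) / (2·s·r) ≈ 0.79599, so ∠T ≈ 37.25°.
Circumradius = t/(2 sin T) ≈ 32.215.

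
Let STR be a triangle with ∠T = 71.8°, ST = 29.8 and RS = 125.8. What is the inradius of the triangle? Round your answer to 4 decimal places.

12.9867

Law of sines: sin R = ST·sin T/RS ≈ 0.22503.
Since RS ≥ ST, only the acute value applies: ∠R ≈ 13.00°.
Then ∠S = 180° − ∠T − ∠R ≈ 95.20°.
Law of sines gives TR = RS·sin S/sin T ≈ 131.88.
Area = ½·RS·ST·sin S ≈ 1866.7.
Semiperimeter s = (131.88+125.8+29.8)/2 = 143.74.
Inradius = area/s = 1866.7/143.74 ≈ 12.987.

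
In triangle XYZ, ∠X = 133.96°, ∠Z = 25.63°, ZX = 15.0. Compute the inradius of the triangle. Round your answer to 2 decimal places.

The third angle is ∠Y = 180° − ∠Z − ∠X = 20.41°.
Law of sines: YZ = ZX·sin X/sin Y ≈ 30.961.
Law of sines: XY = ZX·sin Z/sin Y ≈ 18.605.
Area = ½·ZX·YZ·sin Z ≈ 100.44.
Semiperimeter s = (30.961+15+18.605)/2 = 32.283.
Inradius = area/s = 100.44/32.283 ≈ 3.1113.

3.11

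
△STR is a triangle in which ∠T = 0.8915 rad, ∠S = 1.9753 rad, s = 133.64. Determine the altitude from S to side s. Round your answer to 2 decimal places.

h_S ≈ 30.69

The third angle is ∠R = π − ∠S − ∠T = 0.2748 rad.
Law of sines: t = s·sin T/sin S ≈ 113.1.
Law of sines: r = s·sin R/sin S ≈ 39.446.
Area = ½·s·t·sin R ≈ 2050.7.
The altitude from S has length 2·area/s ≈ 30.69.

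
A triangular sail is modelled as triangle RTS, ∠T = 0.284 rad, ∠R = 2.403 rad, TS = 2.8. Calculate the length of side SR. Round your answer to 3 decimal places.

1.165

The third angle is ∠S = π − ∠R − ∠T = 0.455 rad.
Law of sines: SR = TS·sin T/sin R ≈ 1.1653.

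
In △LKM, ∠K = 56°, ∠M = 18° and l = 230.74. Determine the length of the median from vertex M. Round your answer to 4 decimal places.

m_M ≈ 212.2397

The third angle is ∠L = 180° − ∠K − ∠M = 106.00°.
Law of sines: k = l·sin K/sin L ≈ 199.
Law of sines: m = l·sin M/sin L ≈ 74.176.
Median from M: ½√(2·l² + 2·k² − m²) ≈ 212.24.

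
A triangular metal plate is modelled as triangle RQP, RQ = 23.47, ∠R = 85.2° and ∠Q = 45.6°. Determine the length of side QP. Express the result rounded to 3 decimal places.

30.895

The third angle is ∠P = 180° − ∠R − ∠Q = 49.20°.
Law of sines: QP = RQ·sin R/sin P ≈ 30.895.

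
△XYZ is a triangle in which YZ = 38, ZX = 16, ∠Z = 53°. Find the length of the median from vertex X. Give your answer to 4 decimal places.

By the law of cosines, XY² = YZ² + ZX² − 2·YZ·ZX·cos Z = 968.19, so XY ≈ 31.116.
Median from X: ½√(2·ZX² + 2·XY² − YZ²) ≈ 15.846.

m_X ≈ 15.8460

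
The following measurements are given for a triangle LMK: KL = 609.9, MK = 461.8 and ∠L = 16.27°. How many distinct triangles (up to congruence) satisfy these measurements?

KL·sin L = 609.9·sin(16.27°) ≈ 170.9.
Since KL sin L < MK < KL (170.9 < 461.8 < 609.9), two triangles exist.

2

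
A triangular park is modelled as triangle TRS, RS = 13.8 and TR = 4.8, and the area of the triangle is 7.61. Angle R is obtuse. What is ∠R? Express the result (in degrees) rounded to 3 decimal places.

166.716

From area = ½·TR·RS·sin R, we get sin R = 2·area/(TR·RS) ≈ 0.22977.
Taking the obtuse solution, ∠R ≈ 166.72°.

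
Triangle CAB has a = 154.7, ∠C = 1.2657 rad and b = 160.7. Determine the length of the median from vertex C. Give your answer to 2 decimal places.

By the law of cosines, c² = a² + b² − 2·a·b·cos C = 34821, so c ≈ 186.6.
Median from C: ½√(2·a² + 2·b² − c²) ≈ 127.17.

127.17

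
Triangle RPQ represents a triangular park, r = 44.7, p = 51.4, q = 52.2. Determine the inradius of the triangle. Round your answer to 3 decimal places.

14.083

Semiperimeter s = (44.7 + 51.4 + 52.2)/2 = 74.15.
Heron's formula: area = √(74.15·29.45·22.75·21.95) ≈ 1044.3.
Inradius = area/s = 1044.3/74.15 ≈ 14.083.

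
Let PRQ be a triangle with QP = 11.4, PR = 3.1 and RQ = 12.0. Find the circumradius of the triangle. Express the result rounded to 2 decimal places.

By the law of cosines, cos P = (QP² + PR² − RQ²) / (2·QP·PR) ≈ -0.06268, so ∠P ≈ 93.59°.
Circumradius = RQ/(2 sin P) ≈ 6.0118.

6.01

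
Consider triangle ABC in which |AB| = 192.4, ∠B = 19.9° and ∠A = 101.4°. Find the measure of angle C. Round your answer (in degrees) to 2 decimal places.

∠C ≈ 58.70°

The third angle is ∠C = 180° − ∠A − ∠B = 58.70°.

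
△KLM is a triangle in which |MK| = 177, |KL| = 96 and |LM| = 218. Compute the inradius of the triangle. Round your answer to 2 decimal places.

Semiperimeter s = (218 + 177 + 96)/2 = 245.5.
Heron's formula: area = √(245.5·27.5·68.5·149.5) ≈ 8314.9.
Inradius = area/s = 8314.9/245.5 ≈ 33.869.

r ≈ 33.87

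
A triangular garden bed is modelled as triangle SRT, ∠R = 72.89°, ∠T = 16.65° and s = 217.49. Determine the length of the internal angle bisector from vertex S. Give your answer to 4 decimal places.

t_S ≈ 67.5314

The third angle is ∠S = 180° − ∠R − ∠T = 90.46°.
Law of sines: r = s·sin R/sin S ≈ 207.87.
Law of sines: t = s·sin T/sin S ≈ 62.318.
The bisector from S has length 2·r·t·cos(∠S/2)/(r+t) ≈ 67.531.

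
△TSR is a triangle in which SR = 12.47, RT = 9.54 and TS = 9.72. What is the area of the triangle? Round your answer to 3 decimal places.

area ≈ 45.754

Semiperimeter s = (12.47 + 9.54 + 9.72)/2 = 15.865.
Heron's formula: area = √(15.865·3.395·6.325·6.145) ≈ 45.754.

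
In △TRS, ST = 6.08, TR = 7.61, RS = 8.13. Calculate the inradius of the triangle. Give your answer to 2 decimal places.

r ≈ 2.02

Semiperimeter s = (8.13 + 6.08 + 7.61)/2 = 10.91.
Heron's formula: area = √(10.91·2.78·4.83·3.3) ≈ 21.987.
Inradius = area/s = 21.987/10.91 ≈ 2.0153.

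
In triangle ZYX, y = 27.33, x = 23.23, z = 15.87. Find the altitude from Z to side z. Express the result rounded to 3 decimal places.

23.188

Semiperimeter s = (15.87 + 27.33 + 23.23)/2 = 33.215.
Heron's formula: area = √(33.215·17.345·5.885·9.985) ≈ 183.99.
The altitude from Z has length 2·area/z ≈ 23.188.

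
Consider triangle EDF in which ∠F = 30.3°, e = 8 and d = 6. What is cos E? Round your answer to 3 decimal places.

By the law of cosines, f² = e² + d² − 2·e·d·cos F = 17.114, so f ≈ 4.1369.
Law of cosines again: cos E = (d² + f² − e²)/(2·d·f) ≈ -0.21929, so ∠E ≈ 102.67°.

-0.219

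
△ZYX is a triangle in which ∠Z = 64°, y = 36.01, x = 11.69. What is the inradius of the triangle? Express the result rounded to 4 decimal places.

By the law of cosines, z² = y² + x² − 2·y·x·cos Z = 1064.3, so z ≈ 32.624.
Area = ½·y·x·sin Z ≈ 189.18.
Semiperimeter s = (32.624+36.01+11.69)/2 = 40.162.
Inradius = area/s = 189.18/40.162 ≈ 4.7104.

r ≈ 4.7104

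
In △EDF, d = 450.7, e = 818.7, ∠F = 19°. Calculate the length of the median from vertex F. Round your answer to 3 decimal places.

626.732

By the law of cosines, f² = e² + d² − 2·e·d·cos F = 1.7563e+05, so f ≈ 419.08.
Median from F: ½√(2·e² + 2·d² − f²) ≈ 626.73.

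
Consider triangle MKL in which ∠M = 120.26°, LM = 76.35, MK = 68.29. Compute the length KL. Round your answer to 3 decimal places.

125.490

By the law of cosines, KL² = LM² + MK² − 2·LM·MK·cos M = 15748, so KL ≈ 125.49.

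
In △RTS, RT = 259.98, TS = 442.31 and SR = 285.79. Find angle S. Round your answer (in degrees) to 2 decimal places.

By the law of cosines, cos S = (TS² + SR² − RT²) / (2·TS·SR) ≈ 0.82956, so ∠S ≈ 33.95°.

33.95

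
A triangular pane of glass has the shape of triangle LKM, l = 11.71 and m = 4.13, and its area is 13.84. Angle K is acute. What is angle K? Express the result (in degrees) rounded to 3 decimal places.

From area = ½·m·l·sin K, we get sin K = 2·area/(m·l) ≈ 0.57235.
Taking the acute solution, ∠K ≈ 34.91°.

34.914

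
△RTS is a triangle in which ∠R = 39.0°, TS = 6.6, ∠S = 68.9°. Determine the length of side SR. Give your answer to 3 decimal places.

9.980

The third angle is ∠T = 180° − ∠S − ∠R = 72.10°.
Law of sines: SR = TS·sin T/sin R ≈ 9.9798.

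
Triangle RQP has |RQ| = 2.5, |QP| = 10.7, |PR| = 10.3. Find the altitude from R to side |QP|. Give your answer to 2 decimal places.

Semiperimeter s = (10.7 + 10.3 + 2.5)/2 = 11.75.
Heron's formula: area = √(11.75·1.05·1.45·9.25) ≈ 12.864.
The altitude from R has length 2·area/|QP| ≈ 2.4044.

2.40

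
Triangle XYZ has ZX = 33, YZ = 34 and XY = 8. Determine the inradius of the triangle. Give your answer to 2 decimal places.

Semiperimeter s = (34 + 33 + 8)/2 = 37.5.
Heron's formula: area = √(37.5·3.5·4.5·29.5) ≈ 132.
Inradius = area/s = 132/37.5 ≈ 3.5199.

3.52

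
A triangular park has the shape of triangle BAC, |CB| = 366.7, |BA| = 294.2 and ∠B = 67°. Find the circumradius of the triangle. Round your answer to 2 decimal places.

By the law of cosines, |AC|² = |CB|² + |BA|² − 2·|CB|·|BA|·cos B = 1.3672e+05, so |AC| ≈ 369.75.
Area = ½·|CB|·|BA|·sin B ≈ 49653.
Circumradius = |AC|/(2 sin B) ≈ 200.84.

200.84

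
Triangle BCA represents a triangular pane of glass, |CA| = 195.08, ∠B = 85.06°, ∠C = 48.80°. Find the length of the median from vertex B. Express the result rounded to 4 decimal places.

m_B ≈ 106.3260

The third angle is ∠A = 180° − ∠B − ∠C = 46.14°.
Law of sines: |AB| = |CA|·sin C/sin B ≈ 147.33.
Law of sines: |BC| = |CA|·sin A/sin B ≈ 141.18.
Median from B: ½√(2·|AB|² + 2·|BC|² − |CA|²) ≈ 106.33.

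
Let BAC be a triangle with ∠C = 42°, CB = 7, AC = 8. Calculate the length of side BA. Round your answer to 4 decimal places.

5.4560

By the law of cosines, BA² = AC² + CB² − 2·AC·CB·cos C = 29.768, so BA ≈ 5.456.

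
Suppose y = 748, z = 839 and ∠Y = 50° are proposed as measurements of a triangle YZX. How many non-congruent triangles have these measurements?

z·sin Y = 839·sin(50°) ≈ 642.7.
Since z sin Y < y < z (642.7 < 748 < 839), two triangles exist.

2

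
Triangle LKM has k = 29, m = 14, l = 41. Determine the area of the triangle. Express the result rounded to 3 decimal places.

Semiperimeter s = (41 + 29 + 14)/2 = 42.
Heron's formula: area = √(42·1·13·28) ≈ 123.64.

area ≈ 123.645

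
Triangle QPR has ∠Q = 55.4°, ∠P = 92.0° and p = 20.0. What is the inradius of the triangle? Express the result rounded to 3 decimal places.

The third angle is ∠R = 180° − ∠Q − ∠P = 32.60°.
Law of sines: q = p·sin Q/sin P ≈ 16.473.
Law of sines: r = p·sin R/sin P ≈ 10.782.
Area = ½·p·q·sin R ≈ 88.75.
Semiperimeter s = (16.473+20+10.782)/2 = 23.627.
Inradius = area/s = 88.75/23.627 ≈ 3.7563.

3.756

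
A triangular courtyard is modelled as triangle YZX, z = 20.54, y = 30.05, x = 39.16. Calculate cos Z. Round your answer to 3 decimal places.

0.856

By the law of cosines, cos Z = (x² + y² − z²) / (2·x·y) ≈ 0.85600, so ∠Z ≈ 31.13°.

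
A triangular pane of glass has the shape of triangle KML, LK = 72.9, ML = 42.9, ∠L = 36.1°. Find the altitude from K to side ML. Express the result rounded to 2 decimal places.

h_K ≈ 42.95

By the law of cosines, KM² = ML² + LK² − 2·ML·LK·cos L = 2101, so KM ≈ 45.837.
Area = ½·ML·LK·sin L ≈ 921.33.
The altitude from K has length 2·area/ML ≈ 42.952.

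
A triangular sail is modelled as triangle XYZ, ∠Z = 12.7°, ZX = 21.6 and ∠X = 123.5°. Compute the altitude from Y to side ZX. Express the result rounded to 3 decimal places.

The third angle is ∠Y = 180° − ∠Z − ∠X = 43.80°.
Law of sines: YZ = ZX·sin X/sin Y ≈ 26.023.
Law of sines: XY = ZX·sin Z/sin Y ≈ 6.8608.
Area = ½·ZX·YZ·sin Z ≈ 61.788.
The altitude from Y has length 2·area/ZX ≈ 5.7212.

h_Y ≈ 5.721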